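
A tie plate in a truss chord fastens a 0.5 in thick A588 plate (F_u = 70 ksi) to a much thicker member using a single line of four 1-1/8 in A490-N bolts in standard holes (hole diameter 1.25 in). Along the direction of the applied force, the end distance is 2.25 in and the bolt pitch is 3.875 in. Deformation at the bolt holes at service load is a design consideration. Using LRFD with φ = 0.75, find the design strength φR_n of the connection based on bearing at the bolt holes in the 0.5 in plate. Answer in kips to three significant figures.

Per bolt r_n = 1.2 l_c t F_u ≤ 2.4 d t F_u; upper limit = 2.4 × 1.125 × 0.5 × 70 = 94.5 kips.
Edge bolt: l_c = 2.25 − 1.25/2 = 1.625 in → 1.2 × 1.625 × 0.5 × 70 = 68.25 → r_n = 68.25 kips.
Interior bolts: l_c = 3.875 − 1.25 = 2.625 in → 1.2 × 2.625 × 0.5 × 70 = 110.2 → r_n = 94.5 kips.
R_n = 1 × 68.25 + 3 × 94.5 = 351.7 kips.
Design strength φR_n = 0.75 × 351.7 = 264 kips.

264 kips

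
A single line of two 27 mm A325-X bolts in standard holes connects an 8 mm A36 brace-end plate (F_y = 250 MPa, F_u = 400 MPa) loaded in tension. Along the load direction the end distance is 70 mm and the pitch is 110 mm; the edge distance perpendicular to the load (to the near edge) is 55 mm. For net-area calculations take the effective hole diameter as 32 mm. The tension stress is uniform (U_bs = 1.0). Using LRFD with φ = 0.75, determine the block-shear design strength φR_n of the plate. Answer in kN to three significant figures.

256 kN

Shear plane L_v = 70 + 1·110 = 180 mm; A_gv = 180 × 8 = 1440 mm².
A_nv = (180 − 1.5·32) × 8 = 1056 mm².
A_nt = (55 − 0.5·32) × 8 = 312 mm².
0.6 F_u A_nv = 253.4 kN; 0.6 F_y A_gv = 216 kN → shear yielding governs the shear term.
R_n = 216 + 1.0 × 400 × 312 / 1000 = 340.8 kN.
Design strength φR_n = 0.75 × 340.8 = 256 kN.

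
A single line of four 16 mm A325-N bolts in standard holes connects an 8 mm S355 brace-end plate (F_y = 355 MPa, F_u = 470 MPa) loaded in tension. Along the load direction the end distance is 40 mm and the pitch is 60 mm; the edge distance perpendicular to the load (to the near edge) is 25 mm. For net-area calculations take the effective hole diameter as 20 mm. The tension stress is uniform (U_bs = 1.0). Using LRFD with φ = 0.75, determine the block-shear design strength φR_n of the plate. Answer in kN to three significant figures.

296 kN

Shear plane L_v = 40 + 3·60 = 220 mm; A_gv = 220 × 8 = 1760 mm².
A_nv = (220 − 3.5·20) × 8 = 1200 mm².
A_nt = (25 − 0.5·20) × 8 = 120 mm².
0.6 F_u A_nv = 338.4 kN; 0.6 F_y A_gv = 374.9 kN → shear rupture governs the shear term.
R_n = 338.4 + 1.0 × 470 × 120 / 1000 = 394.8 kN.
Design strength φR_n = 0.75 × 394.8 = 296 kN.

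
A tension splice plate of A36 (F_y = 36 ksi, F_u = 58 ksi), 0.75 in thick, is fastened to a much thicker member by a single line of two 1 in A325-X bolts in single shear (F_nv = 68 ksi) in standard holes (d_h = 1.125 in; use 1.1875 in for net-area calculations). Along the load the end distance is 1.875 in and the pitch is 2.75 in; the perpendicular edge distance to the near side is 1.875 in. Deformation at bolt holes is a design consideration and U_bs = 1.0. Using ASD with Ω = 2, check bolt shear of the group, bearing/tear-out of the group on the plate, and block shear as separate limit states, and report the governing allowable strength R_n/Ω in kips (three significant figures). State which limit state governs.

53.4 kips (bolt shear governs)

Bolt shear: A_b = π·1²/4 = 0.7854 in²; R_n = 68 × 0.7854 × 2 × 1 = 106.8 kips → 106.8 / 2 = 53.4 kips.
Bearing: edge l_c = 1.312, r_n = 68.51 kips; interior l_c = 1.625, r_n = 84.82 kips; R_n = 68.51 + 1·84.82 = 153.3 kips → 76.7 kips.
Block shear: A_gv = 3.469, A_nv = 2.133, A_nt = 0.9609 in²; R_n = min(0.6F_uA_nv, 0.6F_yA_gv) + U_bs·F_u·A_nt = 130 kips → 65 kips.
Bolt shear governs: 53.4 kips.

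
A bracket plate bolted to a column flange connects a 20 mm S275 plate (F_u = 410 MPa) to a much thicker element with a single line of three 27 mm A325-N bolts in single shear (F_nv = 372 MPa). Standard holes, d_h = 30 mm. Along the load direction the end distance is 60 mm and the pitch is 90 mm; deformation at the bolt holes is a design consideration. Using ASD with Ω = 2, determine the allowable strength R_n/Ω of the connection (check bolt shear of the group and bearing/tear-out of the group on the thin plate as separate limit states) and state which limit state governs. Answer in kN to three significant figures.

319 kN (bolt shear governs)

Bolt shear: A_b = π·27²/4 = 572.6 mm²; R_n = 372 × 572.6 × 3 × 1 / 1000 = 639 kN → 639 / 2 = 319 kN.
Bearing (1.2 l_c t F_u ≤ 2.4 d t F_u): upper limit = 2.4·27·20·410 / 1000 = 531.4 kN.
  Edge l_c = 60 − 30/2 = 45 → r_n = 442.8 kN; interior l_c = 90 − 30 = 60 → r_n = 531.4 kN.
  R_n,bearing = 1·442.8 + 2·531.4 = 1506 kN → 1506 / 2 = 753 kN.
Bolt shear governs: 319 kN.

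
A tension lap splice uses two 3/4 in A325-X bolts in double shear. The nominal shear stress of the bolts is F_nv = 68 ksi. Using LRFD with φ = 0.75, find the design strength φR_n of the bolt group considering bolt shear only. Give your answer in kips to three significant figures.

A_b = π × 0.75² / 4 = 0.4418 in².
R_n = F_nv · A_b · n · n_s = 68 × 0.4418 × 2 × 2 = 120.2 kips.
Design strength φR_n = 0.75 × 120.2 = 90.1 kips.

90.1 kips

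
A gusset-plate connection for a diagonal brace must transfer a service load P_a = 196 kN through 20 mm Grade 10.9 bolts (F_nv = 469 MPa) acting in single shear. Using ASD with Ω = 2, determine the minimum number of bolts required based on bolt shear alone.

A_b = π·20²/4 = 314.2 mm².
Per-bolt allowable strength R_n/Ω = 469 × 314.2 × 1 / 1000 / 2 = 73.67 kN.
n ≥ 196 / 73.67 = 2.661 → use 3 bolts.

3 bolts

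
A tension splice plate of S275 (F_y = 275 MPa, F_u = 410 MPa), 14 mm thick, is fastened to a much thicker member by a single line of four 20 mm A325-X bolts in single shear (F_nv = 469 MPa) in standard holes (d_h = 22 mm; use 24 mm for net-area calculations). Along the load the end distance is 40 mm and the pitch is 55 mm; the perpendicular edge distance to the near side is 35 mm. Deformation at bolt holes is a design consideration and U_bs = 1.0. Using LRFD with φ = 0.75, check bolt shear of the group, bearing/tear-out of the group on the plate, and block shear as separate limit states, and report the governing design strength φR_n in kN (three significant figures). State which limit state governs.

412 kN (block shear governs)

Bolt shear: A_b = π·20²/4 = 314.2 mm²; R_n = 469 × 314.2 × 4 × 1 / 1000 = 589.4 kN → 0.75 × 589.4 = 442 kN.
Bearing: edge l_c = 29, r_n = 199.8 kN; interior l_c = 33, r_n = 227.3 kN; R_n = 199.8 + 3·227.3 = 881.7 kN → 661 kN.
Block shear: A_gv = 2870, A_nv = 1694, A_nt = 322 mm²; R_n = min(0.6F_uA_nv, 0.6F_yA_gv) + U_bs·F_u·A_nt = 548.7 kN → 412 kN.
Block shear governs: 412 kN.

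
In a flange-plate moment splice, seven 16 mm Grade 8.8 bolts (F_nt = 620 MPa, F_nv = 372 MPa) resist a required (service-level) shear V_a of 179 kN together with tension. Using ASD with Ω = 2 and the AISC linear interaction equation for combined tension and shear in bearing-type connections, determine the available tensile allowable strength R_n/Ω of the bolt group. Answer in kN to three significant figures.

A_b = π·16²/4 = 201.1 mm²; f_rv = 179 × 1000 / (7 × 201.1) = 127.2 MPa.
F'_nt = 1.3 F_nt − (Ω F_nt / F_nv) f_rv = 1.3·620 − (2·620/372)·127.2 = 382.1 MPa, capped at F_nt → F'_nt = 382.1 MPa.
R_n = F'_nt · A_b · n = 382.1 × 201.1 × 7 / 1000 = 537.7 kN.
Allowable strength R_n/Ω = 537.7 / 2 = 269 kN.

269 kN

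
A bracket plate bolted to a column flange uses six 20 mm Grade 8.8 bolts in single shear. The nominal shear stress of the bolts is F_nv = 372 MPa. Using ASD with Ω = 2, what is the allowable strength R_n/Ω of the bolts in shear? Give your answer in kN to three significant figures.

A_b = π × 20² / 4 = 314.2 mm².
R_n = F_nv · A_b · n · n_s = 372 × 314.2 × 6 × 1 / 1000 = 701.2 kN.
Allowable strength R_n/Ω = 701.2 / 2 = 351 kN.

351 kN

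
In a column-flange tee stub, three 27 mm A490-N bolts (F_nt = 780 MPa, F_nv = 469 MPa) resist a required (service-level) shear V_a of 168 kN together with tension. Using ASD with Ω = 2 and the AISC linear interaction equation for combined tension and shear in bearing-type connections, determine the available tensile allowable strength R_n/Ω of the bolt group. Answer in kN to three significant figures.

A_b = π·27²/4 = 572.6 mm²; f_rv = 168 × 1000 / (3 × 572.6) = 97.81 MPa.
F'_nt = 1.3 F_nt − (Ω F_nt / F_nv) f_rv = 1.3·780 − (2·780/469)·97.81 = 688.7 MPa, capped at F_nt → F'_nt = 688.7 MPa.
R_n = F'_nt · A_b · n = 688.7 × 572.6 × 3 / 1000 = 1183 kN.
Allowable strength R_n/Ω = 1183 / 2 = 591 kN.

591 kN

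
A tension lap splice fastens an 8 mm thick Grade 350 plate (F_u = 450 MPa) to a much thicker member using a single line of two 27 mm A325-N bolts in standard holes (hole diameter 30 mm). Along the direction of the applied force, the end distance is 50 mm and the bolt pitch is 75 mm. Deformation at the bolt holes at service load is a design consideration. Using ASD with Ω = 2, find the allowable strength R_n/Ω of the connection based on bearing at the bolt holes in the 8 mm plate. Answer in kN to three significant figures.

173 kN

Per bolt r_n = 1.2 l_c t F_u ≤ 2.4 d t F_u; upper limit = 2.4 × 27 × 8 × 450 / 1000 = 233.3 kN.
Edge bolt: l_c = 50 − 30/2 = 35 mm → 1.2 × 35 × 8 × 450 / 1000 = 151.2 → r_n = 151.2 kN.
Interior bolts: l_c = 75 − 30 = 45 mm → 1.2 × 45 × 8 × 450 / 1000 = 194.4 → r_n = 194.4 kN.
R_n = 1 × 151.2 + 1 × 194.4 = 345.6 kN.
Allowable strength R_n/Ω = 345.6 / 2 = 173 kN.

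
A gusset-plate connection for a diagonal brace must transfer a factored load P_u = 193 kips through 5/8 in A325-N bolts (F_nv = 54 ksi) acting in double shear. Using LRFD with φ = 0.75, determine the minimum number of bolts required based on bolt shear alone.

A_b = π·0.625²/4 = 0.3068 in².
Per-bolt design strength φR_n = 0.75 × 54 × 0.3068 × 2 = 24.85 kips.
n ≥ 193 / 24.85 = 7.766 → use 8 bolts.

8 bolts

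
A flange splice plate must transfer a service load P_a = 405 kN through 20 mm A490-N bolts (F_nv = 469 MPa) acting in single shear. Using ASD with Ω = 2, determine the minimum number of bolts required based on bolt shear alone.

6 bolts

A_b = π·20²/4 = 314.2 mm².
Per-bolt allowable strength R_n/Ω = 469 × 314.2 × 1 / 1000 / 2 = 73.67 kN.
n ≥ 405 / 73.67 = 5.497 → use 6 bolts.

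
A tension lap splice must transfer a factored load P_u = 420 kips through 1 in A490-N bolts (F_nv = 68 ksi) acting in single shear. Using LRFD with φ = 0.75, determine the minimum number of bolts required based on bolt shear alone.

A_b = π·1²/4 = 0.7854 in².
Per-bolt design strength φR_n = 0.75 × 68 × 0.7854 × 1 = 40.06 kips.
n ≥ 420 / 40.06 = 10.49 → use 11 bolts.

11 bolts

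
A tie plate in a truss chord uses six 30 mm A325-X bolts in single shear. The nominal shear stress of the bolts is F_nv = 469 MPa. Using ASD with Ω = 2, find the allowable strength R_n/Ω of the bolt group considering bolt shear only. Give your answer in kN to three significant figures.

995 kN

A_b = π × 30² / 4 = 706.9 mm².
R_n = F_nv · A_b · n · n_s = 469 × 706.9 × 6 × 1 / 1000 = 1989 kN.
Allowable strength R_n/Ω = 1989 / 2 = 995 kN.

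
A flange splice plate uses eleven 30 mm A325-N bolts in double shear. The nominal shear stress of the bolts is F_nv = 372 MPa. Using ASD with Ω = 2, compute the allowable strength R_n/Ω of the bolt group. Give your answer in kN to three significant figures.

A_b = π × 30² / 4 = 706.9 mm².
R_n = F_nv · A_b · n · n_s = 372 × 706.9 × 11 × 2 / 1000 = 5785 kN.
Allowable strength R_n/Ω = 5785 / 2 = 2890 kN.

2890 kN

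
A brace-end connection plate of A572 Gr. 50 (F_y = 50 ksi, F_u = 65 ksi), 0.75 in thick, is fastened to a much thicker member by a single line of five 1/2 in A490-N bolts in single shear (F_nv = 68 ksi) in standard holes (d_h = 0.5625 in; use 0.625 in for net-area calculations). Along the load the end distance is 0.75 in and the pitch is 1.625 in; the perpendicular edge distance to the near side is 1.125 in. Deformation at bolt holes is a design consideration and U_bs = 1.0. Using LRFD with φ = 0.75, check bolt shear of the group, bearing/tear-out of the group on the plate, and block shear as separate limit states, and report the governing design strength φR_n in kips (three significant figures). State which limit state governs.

Bolt shear: A_b = π·0.5²/4 = 0.1963 in²; R_n = 68 × 0.1963 × 5 × 1 = 66.76 kips → 0.75 × 66.76 = 50.1 kips.
Bearing: edge l_c = 0.4688, r_n = 27.42 kips; interior l_c = 1.062, r_n = 58.5 kips; R_n = 27.42 + 4·58.5 = 261.4 kips → 196 kips.
Block shear: A_gv = 5.438, A_nv = 3.328, A_nt = 0.6094 in²; R_n = min(0.6F_uA_nv, 0.6F_yA_gv) + U_bs·F_u·A_nt = 169.4 kips → 127 kips.
Bolt shear governs: 50.1 kips.

50.1 kips (bolt shear governs)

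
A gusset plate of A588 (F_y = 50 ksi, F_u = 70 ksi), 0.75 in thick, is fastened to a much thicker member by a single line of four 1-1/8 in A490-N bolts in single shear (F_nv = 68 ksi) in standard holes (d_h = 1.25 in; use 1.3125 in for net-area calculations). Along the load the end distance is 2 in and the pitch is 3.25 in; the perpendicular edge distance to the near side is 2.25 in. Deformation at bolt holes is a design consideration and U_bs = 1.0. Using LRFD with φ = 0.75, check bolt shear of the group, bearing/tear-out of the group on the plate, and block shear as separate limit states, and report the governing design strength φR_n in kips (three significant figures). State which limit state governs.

203 kips (bolt shear governs)

Bolt shear: A_b = π·1.125²/4 = 0.994 in²; R_n = 68 × 0.994 × 4 × 1 = 270.4 kips → 0.75 × 270.4 = 203 kips.
Bearing: edge l_c = 1.375, r_n = 86.62 kips; interior l_c = 2, r_n = 126 kips; R_n = 86.62 + 3·126 = 464.6 kips → 348 kips.
Block shear: A_gv = 8.812, A_nv = 5.367, A_nt = 1.195 in²; R_n = min(0.6F_uA_nv, 0.6F_yA_gv) + U_bs·F_u·A_nt = 309.1 kips → 232 kips.
Bolt shear governs: 203 kips.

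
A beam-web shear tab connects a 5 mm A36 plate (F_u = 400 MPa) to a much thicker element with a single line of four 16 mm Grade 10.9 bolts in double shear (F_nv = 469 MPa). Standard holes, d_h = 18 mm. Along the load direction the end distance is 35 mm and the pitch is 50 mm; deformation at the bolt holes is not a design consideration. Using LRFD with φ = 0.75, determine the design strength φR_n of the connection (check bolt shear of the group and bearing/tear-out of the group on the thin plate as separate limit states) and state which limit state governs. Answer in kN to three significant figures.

274 kN (bearing governs)

Bolt shear: A_b = π·16²/4 = 201.1 mm²; R_n = 469 × 201.1 × 4 × 2 / 1000 = 754.4 kN → 0.75 × 754.4 = 566 kN.
Bearing (1.5 l_c t F_u ≤ 3.0 d t F_u): upper limit = 3.0·16·5·400 / 1000 = 96 kN.
  Edge l_c = 35 − 18/2 = 26 → r_n = 78 kN; interior l_c = 50 − 18 = 32 → r_n = 96 kN.
  R_n,bearing = 1·78 + 3·96 = 366 kN → 0.75 × 366 = 274 kN.
Bearing governs: 274 kN.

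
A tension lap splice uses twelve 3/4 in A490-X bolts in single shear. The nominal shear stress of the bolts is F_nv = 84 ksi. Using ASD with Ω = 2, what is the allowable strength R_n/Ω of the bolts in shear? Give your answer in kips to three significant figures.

223 kips

A_b = π × 0.75² / 4 = 0.4418 in².
R_n = F_nv · A_b · n · n_s = 84 × 0.4418 × 12 × 1 = 445.3 kips.
Allowable strength R_n/Ω = 445.3 / 2 = 223 kips.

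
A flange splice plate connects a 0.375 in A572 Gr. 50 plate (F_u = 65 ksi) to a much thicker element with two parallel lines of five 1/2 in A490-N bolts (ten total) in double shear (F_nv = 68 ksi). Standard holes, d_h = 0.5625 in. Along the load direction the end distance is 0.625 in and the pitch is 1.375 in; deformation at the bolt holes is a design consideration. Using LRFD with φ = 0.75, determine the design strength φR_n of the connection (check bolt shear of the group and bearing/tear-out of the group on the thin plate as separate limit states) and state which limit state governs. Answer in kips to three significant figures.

158 kips (bearing governs)

Bolt shear: A_b = π·0.5²/4 = 0.1963 in²; R_n = 68 × 0.1963 × 10 × 2 = 267 kips → 0.75 × 267 = 200 kips.
Bearing (1.2 l_c t F_u ≤ 2.4 d t F_u): upper limit = 2.4·0.5·0.375·65 = 29.25 kips.
  Edge l_c = 0.625 − 0.5625/2 = 0.3438 → r_n = 10.05 kips; interior l_c = 1.375 − 0.5625 = 0.8125 → r_n = 23.77 kips.
  R_n,bearing = 2·10.05 + 8·23.77 = 210.2 kips → 0.75 × 210.2 = 158 kips.
Bearing governs: 158 kips.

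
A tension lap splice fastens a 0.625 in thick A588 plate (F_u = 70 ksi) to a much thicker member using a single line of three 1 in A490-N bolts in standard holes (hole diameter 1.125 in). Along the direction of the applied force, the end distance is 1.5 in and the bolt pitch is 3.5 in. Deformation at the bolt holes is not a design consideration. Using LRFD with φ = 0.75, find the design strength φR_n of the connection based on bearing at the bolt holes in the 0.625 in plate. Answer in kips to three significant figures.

243 kips

Per bolt r_n = 1.5 l_c t F_u ≤ 3.0 d t F_u; upper limit = 3.0 × 1 × 0.625 × 70 = 131.2 kips.
Edge bolt: l_c = 1.5 − 1.125/2 = 0.9375 in → 1.5 × 0.9375 × 0.625 × 70 = 61.52 → r_n = 61.52 kips.
Interior bolts: l_c = 3.5 − 1.125 = 2.375 in → 1.5 × 2.375 × 0.625 × 70 = 155.9 → r_n = 131.2 kips.
R_n = 1 × 61.52 + 2 × 131.2 = 324 kips.
Design strength φR_n = 0.75 × 324 = 243 kips.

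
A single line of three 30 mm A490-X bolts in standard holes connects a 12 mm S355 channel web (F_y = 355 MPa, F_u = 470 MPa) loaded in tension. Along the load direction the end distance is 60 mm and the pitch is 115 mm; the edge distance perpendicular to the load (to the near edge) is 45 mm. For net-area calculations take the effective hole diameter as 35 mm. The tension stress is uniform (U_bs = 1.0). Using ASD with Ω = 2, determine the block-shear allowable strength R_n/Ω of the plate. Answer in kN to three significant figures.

Shear plane L_v = 60 + 2·115 = 290 mm; A_gv = 290 × 12 = 3480 mm².
A_nv = (290 − 2.5·35) × 12 = 2430 mm².
A_nt = (45 − 0.5·35) × 12 = 330 mm².
0.6 F_u A_nv = 685.3 kN; 0.6 F_y A_gv = 741.2 kN → shear rupture governs the shear term.
R_n = 685.3 + 1.0 × 470 × 330 / 1000 = 840.4 kN.
Allowable strength R_n/Ω = 840.4 / 2 = 420 kN.

420 kN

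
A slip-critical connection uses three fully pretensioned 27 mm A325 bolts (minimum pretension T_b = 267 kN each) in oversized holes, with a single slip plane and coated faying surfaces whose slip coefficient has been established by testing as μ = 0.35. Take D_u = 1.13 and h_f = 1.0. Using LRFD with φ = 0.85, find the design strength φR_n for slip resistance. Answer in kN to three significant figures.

269 kN

R_n = μ · D_u · h_f · T_b · n_s · n_b = 0.35 × 1.13 × 1.0 × 267 × 1 × 3 = 316.8 kN.
Design strength φR_n = 0.85 × 316.8 = 269 kN.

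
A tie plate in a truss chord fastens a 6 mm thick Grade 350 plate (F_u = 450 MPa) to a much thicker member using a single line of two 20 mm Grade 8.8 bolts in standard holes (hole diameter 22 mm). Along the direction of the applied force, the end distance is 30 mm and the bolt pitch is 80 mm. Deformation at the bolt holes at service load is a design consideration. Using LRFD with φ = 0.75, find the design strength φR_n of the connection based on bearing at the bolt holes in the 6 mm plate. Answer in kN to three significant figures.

Per bolt r_n = 1.2 l_c t F_u ≤ 2.4 d t F_u; upper limit = 2.4 × 20 × 6 × 450 / 1000 = 129.6 kN.
Edge bolt: l_c = 30 − 22/2 = 19 mm → 1.2 × 19 × 6 × 450 / 1000 = 61.56 → r_n = 61.56 kN.
Interior bolts: l_c = 80 − 22 = 58 mm → 1.2 × 58 × 6 × 450 / 1000 = 187.9 → r_n = 129.6 kN.
R_n = 1 × 61.56 + 1 × 129.6 = 191.2 kN.
Design strength φR_n = 0.75 × 191.2 = 143 kN.

143 kN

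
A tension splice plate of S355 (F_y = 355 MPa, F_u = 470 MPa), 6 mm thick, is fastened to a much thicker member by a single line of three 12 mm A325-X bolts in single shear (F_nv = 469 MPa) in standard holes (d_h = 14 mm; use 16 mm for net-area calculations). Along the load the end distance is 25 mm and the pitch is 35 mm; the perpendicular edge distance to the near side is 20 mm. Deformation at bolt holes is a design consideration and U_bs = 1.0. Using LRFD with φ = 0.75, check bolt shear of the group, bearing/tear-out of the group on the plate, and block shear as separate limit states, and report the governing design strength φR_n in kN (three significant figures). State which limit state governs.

95.2 kN (block shear governs)

Bolt shear: A_b = π·12²/4 = 113.1 mm²; R_n = 469 × 113.1 × 3 × 1 / 1000 = 159.1 kN → 0.75 × 159.1 = 119 kN.
Bearing: edge l_c = 18, r_n = 60.91 kN; interior l_c = 21, r_n = 71.06 kN; R_n = 60.91 + 2·71.06 = 203 kN → 152 kN.
Block shear: A_gv = 570, A_nv = 330, A_nt = 72 mm²; R_n = min(0.6F_uA_nv, 0.6F_yA_gv) + U_bs·F_u·A_nt = 126.9 kN → 95.2 kN.
Block shear governs: 95.2 kN.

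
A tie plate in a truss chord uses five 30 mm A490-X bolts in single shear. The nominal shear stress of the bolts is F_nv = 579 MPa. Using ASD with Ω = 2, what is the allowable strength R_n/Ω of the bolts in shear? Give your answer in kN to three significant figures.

1020 kN

A_b = π × 30² / 4 = 706.9 mm².
R_n = F_nv · A_b · n · n_s = 579 × 706.9 × 5 × 1 / 1000 = 2046 kN.
Allowable strength R_n/Ω = 2046 / 2 = 1020 kN.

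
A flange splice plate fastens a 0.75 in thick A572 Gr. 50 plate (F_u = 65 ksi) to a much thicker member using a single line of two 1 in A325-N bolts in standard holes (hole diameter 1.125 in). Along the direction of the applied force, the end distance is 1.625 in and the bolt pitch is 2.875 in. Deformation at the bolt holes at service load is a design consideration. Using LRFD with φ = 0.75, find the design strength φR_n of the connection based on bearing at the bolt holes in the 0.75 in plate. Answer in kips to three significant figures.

123 kips

Per bolt r_n = 1.2 l_c t F_u ≤ 2.4 d t F_u; upper limit = 2.4 × 1 × 0.75 × 65 = 117 kips.
Edge bolt: l_c = 1.625 − 1.125/2 = 1.062 in → 1.2 × 1.062 × 0.75 × 65 = 62.16 → r_n = 62.16 kips.
Interior bolts: l_c = 2.875 − 1.125 = 1.75 in → 1.2 × 1.75 × 0.75 × 65 = 102.4 → r_n = 102.4 kips.
R_n = 1 × 62.16 + 1 × 102.4 = 164.5 kips.
Design strength φR_n = 0.75 × 164.5 = 123 kips.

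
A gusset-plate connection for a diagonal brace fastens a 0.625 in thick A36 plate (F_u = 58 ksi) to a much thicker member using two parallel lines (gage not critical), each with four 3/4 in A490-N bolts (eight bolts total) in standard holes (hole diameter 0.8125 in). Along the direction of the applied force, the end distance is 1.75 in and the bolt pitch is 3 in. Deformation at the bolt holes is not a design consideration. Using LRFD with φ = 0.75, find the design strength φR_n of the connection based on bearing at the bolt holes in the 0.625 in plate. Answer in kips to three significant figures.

Per bolt r_n = 1.5 l_c t F_u ≤ 3.0 d t F_u; upper limit = 3.0 × 0.75 × 0.625 × 58 = 81.56 kips.
Edge bolt: l_c = 1.75 − 0.8125/2 = 1.344 in → 1.5 × 1.344 × 0.625 × 58 = 73.07 → r_n = 73.07 kips.
Interior bolts: l_c = 3 − 0.8125 = 2.188 in → 1.5 × 2.188 × 0.625 × 58 = 118.9 → r_n = 81.56 kips.
R_n = 2 × 73.07 + 6 × 81.56 = 635.5 kips.
Design strength φR_n = 0.75 × 635.5 = 477 kips.

477 kips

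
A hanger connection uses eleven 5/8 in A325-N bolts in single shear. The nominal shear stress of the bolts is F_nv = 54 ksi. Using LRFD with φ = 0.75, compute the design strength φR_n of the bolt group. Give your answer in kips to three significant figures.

137 kips

A_b = π × 0.625² / 4 = 0.3068 in².
R_n = F_nv · A_b · n · n_s = 54 × 0.3068 × 11 × 1 = 182.2 kips.
Design strength φR_n = 0.75 × 182.2 = 137 kips.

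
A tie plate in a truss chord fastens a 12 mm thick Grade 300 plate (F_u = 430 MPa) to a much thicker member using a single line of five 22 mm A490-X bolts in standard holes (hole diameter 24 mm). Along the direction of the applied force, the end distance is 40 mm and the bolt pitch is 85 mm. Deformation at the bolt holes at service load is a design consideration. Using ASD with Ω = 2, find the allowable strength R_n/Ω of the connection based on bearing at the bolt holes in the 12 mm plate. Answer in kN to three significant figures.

Per bolt r_n = 1.2 l_c t F_u ≤ 2.4 d t F_u; upper limit = 2.4 × 22 × 12 × 430 / 1000 = 272.4 kN.
Edge bolt: l_c = 40 − 24/2 = 28 mm → 1.2 × 28 × 12 × 430 / 1000 = 173.4 → r_n = 173.4 kN.
Interior bolts: l_c = 85 − 24 = 61 mm → 1.2 × 61 × 12 × 430 / 1000 = 377.7 → r_n = 272.4 kN.
R_n = 1 × 173.4 + 4 × 272.4 = 1263 kN.
Allowable strength R_n/Ω = 1263 / 2 = 632 kN.

632 kN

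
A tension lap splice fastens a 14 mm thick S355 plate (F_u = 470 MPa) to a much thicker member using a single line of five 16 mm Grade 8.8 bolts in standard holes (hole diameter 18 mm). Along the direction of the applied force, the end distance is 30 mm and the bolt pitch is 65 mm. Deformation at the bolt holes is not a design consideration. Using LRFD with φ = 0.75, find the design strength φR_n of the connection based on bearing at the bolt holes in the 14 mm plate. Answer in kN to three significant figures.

1100 kN

Per bolt r_n = 1.5 l_c t F_u ≤ 3.0 d t F_u; upper limit = 3.0 × 16 × 14 × 470 / 1000 = 315.8 kN.
Edge bolt: l_c = 30 − 18/2 = 21 mm → 1.5 × 21 × 14 × 470 / 1000 = 207.3 → r_n = 207.3 kN.
Interior bolts: l_c = 65 − 18 = 47 mm → 1.5 × 47 × 14 × 470 / 1000 = 463.9 → r_n = 315.8 kN.
R_n = 1 × 207.3 + 4 × 315.8 = 1471 kN.
Design strength φR_n = 0.75 × 1471 = 1100 kN.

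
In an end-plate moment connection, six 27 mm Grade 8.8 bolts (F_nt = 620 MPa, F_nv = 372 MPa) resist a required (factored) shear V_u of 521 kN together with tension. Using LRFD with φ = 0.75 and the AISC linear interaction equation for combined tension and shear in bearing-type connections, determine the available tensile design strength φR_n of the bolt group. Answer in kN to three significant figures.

1210 kN

A_b = π·27²/4 = 572.6 mm²; f_rv = 521 × 1000 / (6 × 572.6) = 151.7 MPa.
F'_nt = 1.3 F_nt − (F_nt / φF_nv) f_rv = 1.3·620 − (620/(0.75·372))·151.7 = 469 MPa, capped at F_nt → F'_nt = 469 MPa.
R_n = F'_nt · A_b · n = 469 × 572.6 × 6 / 1000 = 1611 kN.
Design strength φR_n = 0.75 × 1611 = 1210 kN.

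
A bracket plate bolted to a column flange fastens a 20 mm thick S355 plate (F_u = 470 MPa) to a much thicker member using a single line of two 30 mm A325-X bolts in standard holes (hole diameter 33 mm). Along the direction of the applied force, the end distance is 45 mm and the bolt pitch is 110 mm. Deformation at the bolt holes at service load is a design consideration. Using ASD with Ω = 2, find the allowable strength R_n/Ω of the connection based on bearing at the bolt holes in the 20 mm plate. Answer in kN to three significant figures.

Per bolt r_n = 1.2 l_c t F_u ≤ 2.4 d t F_u; upper limit = 2.4 × 30 × 20 × 470 / 1000 = 676.8 kN.
Edge bolt: l_c = 45 − 33/2 = 28.5 mm → 1.2 × 28.5 × 20 × 470 / 1000 = 321.5 → r_n = 321.5 kN.
Interior bolts: l_c = 110 − 33 = 77 mm → 1.2 × 77 × 20 × 470 / 1000 = 868.6 → r_n = 676.8 kN.
R_n = 1 × 321.5 + 1 × 676.8 = 998.3 kN.
Allowable strength R_n/Ω = 998.3 / 2 = 499 kN.

499 kN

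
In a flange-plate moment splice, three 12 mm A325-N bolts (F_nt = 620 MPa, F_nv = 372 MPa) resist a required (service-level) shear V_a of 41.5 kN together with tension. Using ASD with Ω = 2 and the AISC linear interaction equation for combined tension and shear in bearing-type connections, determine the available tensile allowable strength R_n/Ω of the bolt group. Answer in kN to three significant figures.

A_b = π·12²/4 = 113.1 mm²; f_rv = 41.5 × 1000 / (3 × 113.1) = 122.3 MPa.
F'_nt = 1.3 F_nt − (Ω F_nt / F_nv) f_rv = 1.3·620 − (2·620/372)·122.3 = 398.3 MPa, capped at F_nt → F'_nt = 398.3 MPa.
R_n = F'_nt · A_b · n = 398.3 × 113.1 × 3 / 1000 = 135.1 kN.
Allowable strength R_n/Ω = 135.1 / 2 = 67.6 kN.

67.6 kN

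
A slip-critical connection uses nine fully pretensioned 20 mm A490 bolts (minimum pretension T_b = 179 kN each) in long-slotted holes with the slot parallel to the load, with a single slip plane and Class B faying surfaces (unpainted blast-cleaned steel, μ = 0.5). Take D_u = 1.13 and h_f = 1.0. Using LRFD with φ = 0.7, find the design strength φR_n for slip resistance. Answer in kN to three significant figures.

637 kN

R_n = μ · D_u · h_f · T_b · n_s · n_b = 0.5 × 1.13 × 1.0 × 179 × 1 × 9 = 910.2 kN.
Design strength φR_n = 0.7 × 910.2 = 637 kN.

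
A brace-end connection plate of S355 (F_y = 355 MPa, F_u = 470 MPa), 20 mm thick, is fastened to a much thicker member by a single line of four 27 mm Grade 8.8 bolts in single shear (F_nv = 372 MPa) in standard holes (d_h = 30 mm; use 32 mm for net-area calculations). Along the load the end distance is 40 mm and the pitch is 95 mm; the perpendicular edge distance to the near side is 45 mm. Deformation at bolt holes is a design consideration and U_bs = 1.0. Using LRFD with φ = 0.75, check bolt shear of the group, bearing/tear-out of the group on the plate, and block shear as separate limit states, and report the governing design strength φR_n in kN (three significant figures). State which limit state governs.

639 kN (bolt shear governs)

Bolt shear: A_b = π·27²/4 = 572.6 mm²; R_n = 372 × 572.6 × 4 × 1 / 1000 = 852 kN → 0.75 × 852 = 639 kN.
Bearing: edge l_c = 25, r_n = 282 kN; interior l_c = 65, r_n = 609.1 kN; R_n = 282 + 3·609.1 = 2109 kN → 1580 kN.
Block shear: A_gv = 6500, A_nv = 4260, A_nt = 580 mm²; R_n = min(0.6F_uA_nv, 0.6F_yA_gv) + U_bs·F_u·A_nt = 1474 kN → 1110 kN.
Bolt shear governs: 639 kN.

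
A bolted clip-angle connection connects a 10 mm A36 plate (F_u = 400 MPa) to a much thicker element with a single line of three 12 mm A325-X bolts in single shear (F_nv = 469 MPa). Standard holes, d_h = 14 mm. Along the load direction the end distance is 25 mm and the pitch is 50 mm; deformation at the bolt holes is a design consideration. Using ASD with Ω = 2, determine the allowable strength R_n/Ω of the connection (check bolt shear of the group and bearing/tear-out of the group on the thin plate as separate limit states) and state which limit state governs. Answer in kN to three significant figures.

Bolt shear: A_b = π·12²/4 = 113.1 mm²; R_n = 469 × 113.1 × 3 × 1 / 1000 = 159.1 kN → 159.1 / 2 = 79.6 kN.
Bearing (1.2 l_c t F_u ≤ 2.4 d t F_u): upper limit = 2.4·12·10·400 / 1000 = 115.2 kN.
  Edge l_c = 25 − 14/2 = 18 → r_n = 86.4 kN; interior l_c = 50 − 14 = 36 → r_n = 115.2 kN.
  R_n,bearing = 1·86.4 + 2·115.2 = 316.8 kN → 316.8 / 2 = 158 kN.
Bolt shear governs: 79.6 kN.

79.6 kN (bolt shear governs)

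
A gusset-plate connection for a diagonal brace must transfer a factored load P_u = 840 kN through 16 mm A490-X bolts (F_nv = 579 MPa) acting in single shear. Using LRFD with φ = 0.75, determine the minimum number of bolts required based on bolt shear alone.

A_b = π·16²/4 = 201.1 mm².
Per-bolt design strength φR_n = 0.75 × 579 × 201.1 × 1 / 1000 = 87.31 kN.
n ≥ 840 / 87.31 = 9.621 → use 10 bolts.

10 bolts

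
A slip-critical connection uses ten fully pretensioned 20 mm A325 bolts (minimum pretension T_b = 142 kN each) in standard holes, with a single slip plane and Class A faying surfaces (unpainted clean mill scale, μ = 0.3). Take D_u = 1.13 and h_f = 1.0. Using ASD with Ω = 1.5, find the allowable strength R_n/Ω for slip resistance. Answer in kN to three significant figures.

321 kN

R_n = μ · D_u · h_f · T_b · n_s · n_b = 0.3 × 1.13 × 1.0 × 142 × 1 × 10 = 481.4 kN.
Allowable strength R_n/Ω = 481.4 / 1.5 = 321 kN.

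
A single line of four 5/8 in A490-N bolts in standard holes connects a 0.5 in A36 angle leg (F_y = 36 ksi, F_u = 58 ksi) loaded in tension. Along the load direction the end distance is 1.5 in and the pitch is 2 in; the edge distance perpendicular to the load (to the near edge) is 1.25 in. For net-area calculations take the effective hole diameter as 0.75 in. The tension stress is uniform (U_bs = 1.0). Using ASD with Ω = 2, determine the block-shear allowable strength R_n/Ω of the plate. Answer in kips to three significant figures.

53.2 kips

Shear plane L_v = 1.5 + 3·2 = 7.5 in; A_gv = 7.5 × 0.5 = 3.75 in².
A_nv = (7.5 − 3.5·0.75) × 0.5 = 2.438 in².
A_nt = (1.25 − 0.5·0.75) × 0.5 = 0.4375 in².
0.6 F_u A_nv = 84.82 kips; 0.6 F_y A_gv = 81 kips → shear yielding governs the shear term.
R_n = 81 + 1.0 × 58 × 0.4375 = 106.4 kips.
Allowable strength R_n/Ω = 106.4 / 2 = 53.2 kips.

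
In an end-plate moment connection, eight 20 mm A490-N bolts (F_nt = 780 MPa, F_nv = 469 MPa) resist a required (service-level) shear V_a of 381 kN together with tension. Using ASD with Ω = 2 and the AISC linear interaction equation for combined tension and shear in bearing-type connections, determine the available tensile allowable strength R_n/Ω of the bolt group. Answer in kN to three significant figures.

A_b = π·20²/4 = 314.2 mm²; f_rv = 381 × 1000 / (8 × 314.2) = 151.6 MPa.
F'_nt = 1.3 F_nt − (Ω F_nt / F_nv) f_rv = 1.3·780 − (2·780/469)·151.6 = 509.8 MPa, capped at F_nt → F'_nt = 509.8 MPa.
R_n = F'_nt · A_b · n = 509.8 × 314.2 × 8 / 1000 = 1281 kN.
Allowable strength R_n/Ω = 1281 / 2 = 641 kN.

641 kN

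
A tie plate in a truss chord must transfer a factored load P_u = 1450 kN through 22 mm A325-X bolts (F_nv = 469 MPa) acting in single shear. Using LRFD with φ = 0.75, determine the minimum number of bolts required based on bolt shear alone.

A_b = π·22²/4 = 380.1 mm².
Per-bolt design strength φR_n = 0.75 × 469 × 380.1 × 1 / 1000 = 133.7 kN.
n ≥ 1450 / 133.7 = 10.84 → use 11 bolts.

11 bolts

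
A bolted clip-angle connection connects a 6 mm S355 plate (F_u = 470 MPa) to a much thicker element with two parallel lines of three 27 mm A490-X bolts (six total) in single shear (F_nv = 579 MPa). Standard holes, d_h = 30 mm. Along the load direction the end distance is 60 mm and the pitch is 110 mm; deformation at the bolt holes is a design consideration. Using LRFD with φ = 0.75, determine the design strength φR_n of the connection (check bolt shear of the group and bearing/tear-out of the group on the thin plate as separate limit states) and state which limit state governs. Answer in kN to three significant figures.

777 kN (bearing governs)

Bolt shear: A_b = π·27²/4 = 572.6 mm²; R_n = 579 × 572.6 × 6 × 1 / 1000 = 1989 kN → 0.75 × 1989 = 1490 kN.
Bearing (1.2 l_c t F_u ≤ 2.4 d t F_u): upper limit = 2.4·27·6·470 / 1000 = 182.7 kN.
  Edge l_c = 60 − 30/2 = 45 → r_n = 152.3 kN; interior l_c = 110 − 30 = 80 → r_n = 182.7 kN.
  R_n,bearing = 2·152.3 + 4·182.7 = 1036 kN → 0.75 × 1036 = 777 kN.
Bearing governs: 777 kN.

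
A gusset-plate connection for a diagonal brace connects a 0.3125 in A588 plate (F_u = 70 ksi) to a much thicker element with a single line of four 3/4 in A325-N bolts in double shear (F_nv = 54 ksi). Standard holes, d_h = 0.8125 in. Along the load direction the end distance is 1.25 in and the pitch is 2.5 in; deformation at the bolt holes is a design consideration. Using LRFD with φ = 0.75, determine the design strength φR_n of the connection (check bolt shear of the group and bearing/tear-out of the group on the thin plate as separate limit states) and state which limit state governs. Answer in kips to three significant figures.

105 kips (bearing governs)

Bolt shear: A_b = π·0.75²/4 = 0.4418 in²; R_n = 54 × 0.4418 × 4 × 2 = 190.9 kips → 0.75 × 190.9 = 143 kips.
Bearing (1.2 l_c t F_u ≤ 2.4 d t F_u): upper limit = 2.4·0.75·0.3125·70 = 39.38 kips.
  Edge l_c = 1.25 − 0.8125/2 = 0.8438 → r_n = 22.15 kips; interior l_c = 2.5 − 0.8125 = 1.688 → r_n = 39.38 kips.
  R_n,bearing = 1·22.15 + 3·39.38 = 140.3 kips → 0.75 × 140.3 = 105 kips.
Bearing governs: 105 kips.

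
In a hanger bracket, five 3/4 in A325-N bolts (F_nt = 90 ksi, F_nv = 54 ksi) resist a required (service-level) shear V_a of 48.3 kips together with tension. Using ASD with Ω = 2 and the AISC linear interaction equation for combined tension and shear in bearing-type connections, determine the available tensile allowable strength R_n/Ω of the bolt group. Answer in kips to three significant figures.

A_b = π·0.75²/4 = 0.4418 in²; f_rv = 48.3 / (5 × 0.4418) = 21.87 ksi.
F'_nt = 1.3 F_nt − (Ω F_nt / F_nv) f_rv = 1.3·90 − (2·90/54)·21.87 = 44.11 ksi, capped at F_nt → F'_nt = 44.11 ksi.
R_n = F'_nt · A_b · n = 44.11 × 0.4418 × 5 = 97.45 kips.
Allowable strength R_n/Ω = 97.45 / 2 = 48.7 kips.

48.7 kips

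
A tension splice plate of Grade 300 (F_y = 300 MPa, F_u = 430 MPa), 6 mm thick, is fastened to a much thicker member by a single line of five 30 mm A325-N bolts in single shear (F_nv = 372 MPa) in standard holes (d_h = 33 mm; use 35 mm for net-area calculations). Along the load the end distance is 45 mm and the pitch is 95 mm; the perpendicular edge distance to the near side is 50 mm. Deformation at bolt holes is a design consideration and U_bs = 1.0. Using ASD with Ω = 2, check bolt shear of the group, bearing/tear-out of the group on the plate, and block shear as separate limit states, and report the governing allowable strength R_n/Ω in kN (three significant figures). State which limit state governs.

Bolt shear: A_b = π·30²/4 = 706.9 mm²; R_n = 372 × 706.9 × 5 × 1 / 1000 = 1315 kN → 1315 / 2 = 657 kN.
Bearing: edge l_c = 28.5, r_n = 88.24 kN; interior l_c = 62, r_n = 185.8 kN; R_n = 88.24 + 4·185.8 = 831.3 kN → 416 kN.
Block shear: A_gv = 2550, A_nv = 1605, A_nt = 195 mm²; R_n = min(0.6F_uA_nv, 0.6F_yA_gv) + U_bs·F_u·A_nt = 497.9 kN → 249 kN.
Block shear governs: 249 kN.

249 kN (block shear governs)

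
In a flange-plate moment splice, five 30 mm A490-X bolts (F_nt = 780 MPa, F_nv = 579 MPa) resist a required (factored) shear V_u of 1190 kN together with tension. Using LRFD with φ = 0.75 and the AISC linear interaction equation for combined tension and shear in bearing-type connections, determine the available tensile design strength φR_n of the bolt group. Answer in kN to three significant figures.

1080 kN

A_b = π·30²/4 = 706.9 mm²; f_rv = 1190 × 1000 / (5 × 706.9) = 336.7 MPa.
F'_nt = 1.3 F_nt − (F_nt / φF_nv) f_rv = 1.3·780 − (780/(0.75·579))·336.7 = 409.2 MPa, capped at F_nt → F'_nt = 409.2 MPa.
R_n = F'_nt · A_b · n = 409.2 × 706.9 × 5 / 1000 = 1446 kN.
Design strength φR_n = 0.75 × 1446 = 1080 kN.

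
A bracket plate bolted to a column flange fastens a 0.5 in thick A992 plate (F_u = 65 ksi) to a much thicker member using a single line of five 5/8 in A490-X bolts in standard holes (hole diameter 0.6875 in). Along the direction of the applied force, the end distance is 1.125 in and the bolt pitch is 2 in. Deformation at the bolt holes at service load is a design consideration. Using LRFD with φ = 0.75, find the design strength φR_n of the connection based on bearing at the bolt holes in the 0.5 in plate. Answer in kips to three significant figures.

169 kips

Per bolt r_n = 1.2 l_c t F_u ≤ 2.4 d t F_u; upper limit = 2.4 × 0.625 × 0.5 × 65 = 48.75 kips.
Edge bolt: l_c = 1.125 − 0.6875/2 = 0.7812 in → 1.2 × 0.7812 × 0.5 × 65 = 30.47 → r_n = 30.47 kips.
Interior bolts: l_c = 2 − 0.6875 = 1.312 in → 1.2 × 1.312 × 0.5 × 65 = 51.19 → r_n = 48.75 kips.
R_n = 1 × 30.47 + 4 × 48.75 = 225.5 kips.
Design strength φR_n = 0.75 × 225.5 = 169 kips.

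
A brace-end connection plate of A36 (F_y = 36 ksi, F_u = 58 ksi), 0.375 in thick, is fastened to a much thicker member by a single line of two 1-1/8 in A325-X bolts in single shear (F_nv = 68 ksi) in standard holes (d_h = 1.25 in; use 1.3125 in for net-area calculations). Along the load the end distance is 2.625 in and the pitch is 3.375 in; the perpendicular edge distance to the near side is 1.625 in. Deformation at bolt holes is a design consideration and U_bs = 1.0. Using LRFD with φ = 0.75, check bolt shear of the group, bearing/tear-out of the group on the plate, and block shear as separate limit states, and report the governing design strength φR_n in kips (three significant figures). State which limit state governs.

Bolt shear: A_b = π·1.125²/4 = 0.994 in²; R_n = 68 × 0.994 × 2 × 1 = 135.2 kips → 0.75 × 135.2 = 101 kips.
Bearing: edge l_c = 2, r_n = 52.2 kips; interior l_c = 2.125, r_n = 55.46 kips; R_n = 52.2 + 1·55.46 = 107.7 kips → 80.7 kips.
Block shear: A_gv = 2.25, A_nv = 1.512, A_nt = 0.3633 in²; R_n = min(0.6F_uA_nv, 0.6F_yA_gv) + U_bs·F_u·A_nt = 69.67 kips → 52.3 kips.
Block shear governs: 52.3 kips.

52.3 kips (block shear governs)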